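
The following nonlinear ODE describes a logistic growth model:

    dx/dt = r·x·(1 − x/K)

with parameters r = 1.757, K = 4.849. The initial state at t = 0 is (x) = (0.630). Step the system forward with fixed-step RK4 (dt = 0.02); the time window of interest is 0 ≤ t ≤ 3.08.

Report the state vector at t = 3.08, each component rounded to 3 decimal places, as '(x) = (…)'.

t=0.000: state=(0.630)
step 1 (dt=0.02): k1=(0.963), k2=(0.976), k3=(0.976), k4=(0.988); state += dt/6·(k1+2k2+2k3+k4)
t=0.020: state=(0.650)
t=0.040: state=(0.670)
t=0.060: state=(0.690)
continuing one RK4 step at a time; state shown every 5 steps (Δt=0.1):
t=0.100: state=(0.733)
t=0.200: state=(0.849)
t=0.300: state=(0.979)
t=0.400: state=(1.123)
t=0.500: state=(1.282)
t=0.600: state=(1.455)
t=0.700: state=(1.639)
t=0.800: state=(1.835)
t=0.900: state=(2.039)
t=1.000: state=(2.249)
t=1.100: state=(2.462)
t=1.200: state=(2.674)
t=1.300: state=(2.883)
t=1.400: state=(3.084)
t=1.500: state=(3.276)
t=1.600: state=(3.457)
t=1.700: state=(3.625)
t=1.800: state=(3.778)
t=1.900: state=(3.918)
t=2.000: state=(4.043)
t=2.100: state=(4.154)
t=2.200: state=(4.252)
t=2.300: state=(4.338)
t=2.400: state=(4.413)
t=2.500: state=(4.478)
t=2.600: state=(4.534)
t=2.700: state=(4.582)
t=2.800: state=(4.623)
t=2.900: state=(4.658)
t=3.000: state=(4.688)
t=3.080: state=(4.708)

(x) = (4.708)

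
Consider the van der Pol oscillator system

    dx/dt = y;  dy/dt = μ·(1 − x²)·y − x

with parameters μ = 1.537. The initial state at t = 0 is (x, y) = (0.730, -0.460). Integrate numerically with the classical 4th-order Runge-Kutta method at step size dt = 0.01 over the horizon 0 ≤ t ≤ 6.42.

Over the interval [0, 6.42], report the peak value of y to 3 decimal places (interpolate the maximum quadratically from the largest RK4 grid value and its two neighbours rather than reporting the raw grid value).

t=0.000: state=(0.730, -0.460)
step 1 (dt=0.01): k1=(-0.460, -1.060), k2=(-0.465, -1.064), k3=(-0.465, -1.064), k4=(-0.471, -1.068); state += dt/6·(k1+2k2+2k3+k4)
t=0.010: state=(0.725, -0.471)
t=0.020: state=(0.721, -0.481)
t=0.030: state=(0.716, -0.492)
continuing one RK4 step at a time; state shown every 25 steps (Δt=0.25):
t=0.250: state=(0.579, -0.757)
t=0.500: state=(0.343, -1.159)
t=0.750: state=(-0.015, -1.732)
t=1.000: state=(-0.532, -2.385)
t=1.250: state=(-1.156, -2.419)
t=1.500: state=(-1.640, -1.338)
t=1.750: state=(-1.833, -0.300)
t=2.000: state=(-1.839, 0.182)
t=2.250: state=(-1.765, 0.380)
t=2.500: state=(-1.656, 0.485)
t=2.750: state=(-1.524, 0.572)
t=3.000: state=(-1.369, 0.673)
t=3.250: state=(-1.184, 0.813)
t=3.500: state=(-0.956, 1.030)
t=3.750: state=(-0.658, 1.390)
t=4.000: state=(-0.240, 2.009)
t=4.250: state=(0.372, 2.904)
t=4.500: state=(1.163, 3.150)
t=4.750: state=(1.783, 1.627)
t=5.000: state=(2.001, 0.284)
t=5.250: state=(1.998, -0.208)
t=5.500: state=(1.923, -0.369)
t=5.750: state=(1.821, -0.444)
t=6.000: state=(1.702, -0.502)
t=6.250: state=(1.569, -0.567)
t=6.420: state=(1.468, -0.623)
largest grid value and its neighbours: y(4.410)=3.26033, y(4.420)=3.26201, y(4.430)=3.26041
parabola through these three points peaks at t≈4.420 with y≈3.26202

max y = 3.262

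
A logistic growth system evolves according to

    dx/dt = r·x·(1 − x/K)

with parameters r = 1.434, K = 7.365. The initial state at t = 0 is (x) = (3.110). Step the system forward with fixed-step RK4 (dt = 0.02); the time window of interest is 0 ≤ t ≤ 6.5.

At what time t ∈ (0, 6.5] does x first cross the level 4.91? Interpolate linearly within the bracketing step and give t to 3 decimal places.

t = 0.702

t=0.000: state=(3.110)
step 1 (dt=0.02): k1=(2.577), k2=(2.582), k3=(2.582), k4=(2.588); state += dt/6·(k1+2k2+2k3+k4)
t=0.020: state=(3.162)
t=0.040: state=(3.213)
t=0.060: state=(3.266)
continuing one RK4 step at a time; state shown every 25 steps (Δt=0.5):
t=0.500: state=(4.416)
t=0.700: state=(4.905)
next step: t=0.720: state=(4.952) — x has crossed 4.91
linear interpolation between t=0.700 (4.90538) and t=0.720 (4.95214) → t≈0.702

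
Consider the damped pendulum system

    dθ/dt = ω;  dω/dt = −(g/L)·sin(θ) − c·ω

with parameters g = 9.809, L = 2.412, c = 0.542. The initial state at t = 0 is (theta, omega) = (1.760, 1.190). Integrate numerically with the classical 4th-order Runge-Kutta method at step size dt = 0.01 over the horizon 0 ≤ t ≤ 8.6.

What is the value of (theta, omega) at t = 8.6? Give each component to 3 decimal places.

t=0.000: state=(1.760, 1.190)
step 1 (dt=0.01): k1=(1.190, -4.639), k2=(1.167, -4.622), k3=(1.167, -4.622), k4=(1.144, -4.605); state += dt/6·(k1+2k2+2k3+k4)
t=0.010: state=(1.772, 1.144)
t=0.020: state=(1.783, 1.098)
t=0.030: state=(1.794, 1.052)
continuing one RK4 step at a time; state shown every 50 steps (Δt=0.5):
t=0.500: state=(1.837, -0.787)
t=1.000: state=(1.035, -2.325)
t=1.500: state=(-0.238, -2.376)
t=2.000: state=(-1.029, -0.661)
t=2.500: state=(-0.912, 1.029)
t=3.000: state=(-0.170, 1.697)
t=3.500: state=(0.528, 0.897)
t=4.000: state=(0.649, -0.386)
t=4.500: state=(0.241, -1.088)
t=5.000: state=(-0.262, -0.767)
t=5.500: state=(-0.435, 0.089)
t=6.000: state=(-0.220, 0.673)
t=6.500: state=(0.121, 0.580)
t=7.000: state=(0.283, 0.039)
t=7.500: state=(0.178, -0.405)
t=8.000: state=(-0.047, -0.416)
t=8.500: state=(-0.180, -0.086)
t=8.600: state=(-0.185, -0.009)

(theta, omega) = (-0.185, -0.009)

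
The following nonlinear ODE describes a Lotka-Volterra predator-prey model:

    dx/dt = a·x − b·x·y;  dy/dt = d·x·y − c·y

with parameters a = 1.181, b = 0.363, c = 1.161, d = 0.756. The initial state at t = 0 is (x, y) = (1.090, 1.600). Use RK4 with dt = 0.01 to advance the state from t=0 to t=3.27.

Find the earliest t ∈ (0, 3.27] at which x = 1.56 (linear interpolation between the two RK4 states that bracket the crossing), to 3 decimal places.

t=0.000: state=(1.090, 1.600)
step 1 (dt=0.01): k1=(0.654, -0.539), k2=(0.657, -0.534), k3=(0.657, -0.534), k4=(0.660, -0.529); state += dt/6·(k1+2k2+2k3+k4)
t=0.010: state=(1.097, 1.595)
t=0.020: state=(1.103, 1.589)
t=0.030: state=(1.110, 1.584)
continuing one RK4 step at a time; state shown every 20 steps (Δt=0.2):
t=0.200: state=(1.233, 1.512)
t=0.400: state=(1.402, 1.462)
t=0.560: state=(1.557, 1.452)
next step: t=0.570: state=(1.567, 1.452) — x has crossed 1.56
linear interpolation between t=0.560 (1.55680) and t=0.570 (1.56701) → t≈0.563

t = 0.563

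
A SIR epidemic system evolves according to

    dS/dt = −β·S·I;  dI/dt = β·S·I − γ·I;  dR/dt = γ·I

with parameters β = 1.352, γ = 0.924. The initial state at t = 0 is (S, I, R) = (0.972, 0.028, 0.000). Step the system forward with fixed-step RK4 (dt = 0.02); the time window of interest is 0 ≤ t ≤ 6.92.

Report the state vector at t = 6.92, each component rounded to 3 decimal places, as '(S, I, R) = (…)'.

t=0.000: state=(0.972, 0.028, 0.000)
step 1 (dt=0.02): k1=(-0.037, 0.011, 0.026), k2=(-0.037, 0.011, 0.026), k3=(-0.037, 0.011, 0.026), k4=(-0.037, 0.011, 0.026); state += dt/6·(k1+2k2+2k3+k4)
t=0.020: state=(0.971, 0.028, 0.001)
t=0.040: state=(0.971, 0.028, 0.001)
t=0.060: state=(0.970, 0.029, 0.002)
continuing one RK4 step at a time; state shown every 25 steps (Δt=0.5):
t=0.500: state=(0.952, 0.034, 0.014)
t=1.000: state=(0.928, 0.040, 0.031)
t=1.500: state=(0.901, 0.047, 0.051)
t=2.000: state=(0.871, 0.054, 0.075)
t=2.500: state=(0.838, 0.061, 0.101)
t=3.000: state=(0.803, 0.066, 0.131)
t=3.500: state=(0.766, 0.071, 0.163)
t=4.000: state=(0.729, 0.074, 0.196)
t=4.500: state=(0.693, 0.076, 0.231)
t=5.000: state=(0.659, 0.075, 0.266)
t=5.500: state=(0.626, 0.073, 0.300)
t=6.000: state=(0.597, 0.070, 0.334)
t=6.500: state=(0.570, 0.065, 0.365)
t=6.920: state=(0.550, 0.061, 0.389)

(S, I, R) = (0.550, 0.061, 0.389)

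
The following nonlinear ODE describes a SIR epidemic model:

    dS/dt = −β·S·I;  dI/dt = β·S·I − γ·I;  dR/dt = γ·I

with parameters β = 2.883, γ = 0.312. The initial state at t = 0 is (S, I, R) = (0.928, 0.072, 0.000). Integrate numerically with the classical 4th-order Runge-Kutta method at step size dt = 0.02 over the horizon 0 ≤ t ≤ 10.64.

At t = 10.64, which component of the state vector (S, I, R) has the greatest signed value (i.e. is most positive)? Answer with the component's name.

t=0.000: state=(0.928, 0.072, 0.000)
step 1 (dt=0.02): k1=(-0.193, 0.170, 0.022), k2=(-0.197, 0.174, 0.023), k3=(-0.197, 0.174, 0.023), k4=(-0.201, 0.178, 0.024); state += dt/6·(k1+2k2+2k3+k4)
t=0.020: state=(0.924, 0.075, 0.000)
t=0.040: state=(0.920, 0.079, 0.001)
t=0.060: state=(0.916, 0.083, 0.001)
continuing one RK4 step at a time; state shown every 25 steps (Δt=0.5):
t=0.500: state=(0.767, 0.213, 0.021)
t=1.000: state=(0.478, 0.450, 0.072)
t=1.500: state=(0.216, 0.626, 0.158)
t=2.000: state=(0.085, 0.656, 0.259)
t=2.500: state=(0.034, 0.608, 0.358)
t=3.000: state=(0.015, 0.537, 0.448)
t=3.500: state=(0.007, 0.467, 0.526)
t=4.000: state=(0.004, 0.402, 0.594)
t=4.500: state=(0.002, 0.346, 0.652)
t=5.000: state=(0.001, 0.297, 0.702)
t=5.500: state=(0.001, 0.254, 0.745)
t=6.000: state=(0.001, 0.218, 0.782)
t=6.500: state=(0.001, 0.186, 0.813)
t=7.000: state=(0.000, 0.160, 0.840)
t=7.500: state=(0.000, 0.137, 0.863)
t=8.000: state=(0.000, 0.117, 0.883)
t=8.500: state=(0.000, 0.100, 0.900)
t=9.000: state=(0.000, 0.086, 0.914)
t=9.500: state=(0.000, 0.073, 0.927)
t=10.000: state=(0.000, 0.063, 0.937)
t=10.500: state=(0.000, 0.054, 0.946)
t=10.640: state=(0.000, 0.051, 0.948)
compare at T: S=0.000, I=0.051, R=0.948

largest component: R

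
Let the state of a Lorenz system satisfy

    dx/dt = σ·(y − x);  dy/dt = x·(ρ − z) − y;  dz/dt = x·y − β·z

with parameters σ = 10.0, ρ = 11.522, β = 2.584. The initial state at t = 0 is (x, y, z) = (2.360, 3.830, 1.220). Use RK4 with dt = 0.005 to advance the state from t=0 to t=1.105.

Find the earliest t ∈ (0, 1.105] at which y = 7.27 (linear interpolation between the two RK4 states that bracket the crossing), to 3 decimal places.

t=0.000: state=(2.360, 3.830, 1.220)
step 1 (dt=0.005): k1=(14.700, 20.483, 5.886), k2=(14.845, 20.775, 6.112), k3=(14.848, 20.776, 6.113), k4=(14.996, 21.069, 6.345); state += dt/6·(k1+2k2+2k3+k4)
t=0.005: state=(2.434, 3.934, 1.251)
t=0.010: state=(2.510, 4.041, 1.283)
t=0.015: state=(2.587, 4.150, 1.319)
continuing one RK4 step at a time; state shown every 10 steps (Δt=0.05):
t=0.050: state=(3.178, 5.002, 1.647)
t=0.100: state=(4.198, 6.459, 2.441)
t=0.120: state=(4.668, 7.108, 2.905)
next step: t=0.125: state=(4.791, 7.274, 3.036) — y has crossed 7.27
linear interpolation between t=0.120 (7.10775) and t=0.125 (7.27401) → t≈0.125

t = 0.125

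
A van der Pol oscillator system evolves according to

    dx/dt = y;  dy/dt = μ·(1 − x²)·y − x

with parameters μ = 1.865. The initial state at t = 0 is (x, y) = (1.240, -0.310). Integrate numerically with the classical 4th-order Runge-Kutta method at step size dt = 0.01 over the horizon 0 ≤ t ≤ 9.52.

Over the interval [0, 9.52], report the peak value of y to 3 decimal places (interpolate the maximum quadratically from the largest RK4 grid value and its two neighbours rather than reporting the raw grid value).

max y = 3.654

t=0.000: state=(1.240, -0.310)
step 1 (dt=0.01): k1=(-0.310, -0.929), k2=(-0.315, -0.925), k3=(-0.315, -0.925), k4=(-0.319, -0.921); state += dt/6·(k1+2k2+2k3+k4)
t=0.010: state=(1.237, -0.319)
t=0.020: state=(1.234, -0.328)
t=0.030: state=(1.230, -0.338)
continuing one RK4 step at a time; state shown every 50 steps (Δt=0.5):
t=0.500: state=(0.975, -0.758)
t=1.000: state=(0.415, -1.636)
t=1.500: state=(-0.891, -3.512)
t=2.000: state=(-1.966, -0.444)
t=2.500: state=(-1.922, 0.315)
t=3.000: state=(-1.736, 0.417)
t=3.500: state=(-1.504, 0.522)
t=4.000: state=(-1.198, 0.727)
t=4.500: state=(-0.723, 1.271)
t=5.000: state=(0.279, 3.039)
t=5.500: state=(1.823, 1.611)
t=6.000: state=(1.995, -0.228)
t=6.500: state=(1.832, -0.381)
t=7.000: state=(1.622, -0.466)
t=7.500: state=(1.357, -0.609)
t=8.000: state=(0.983, -0.936)
t=8.500: state=(0.312, -1.960)
t=9.000: state=(-1.185, -3.521)
t=9.500: state=(-2.015, -0.138)
t=9.520: state=(-2.017, -0.085)
largest grid value and its neighbours: y(5.180)=3.65132, y(5.190)=3.65380, y(5.200)=3.65129
parabola through these three points peaks at t≈5.190 with y≈3.65380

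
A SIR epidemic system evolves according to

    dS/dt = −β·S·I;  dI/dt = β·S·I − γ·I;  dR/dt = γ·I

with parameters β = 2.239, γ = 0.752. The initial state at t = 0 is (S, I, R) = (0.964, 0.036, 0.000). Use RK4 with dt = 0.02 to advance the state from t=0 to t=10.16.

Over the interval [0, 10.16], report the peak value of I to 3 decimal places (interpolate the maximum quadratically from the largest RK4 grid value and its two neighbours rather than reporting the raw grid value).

t=0.000: state=(0.964, 0.036, 0.000)
step 1 (dt=0.02): k1=(-0.078, 0.051, 0.027), k2=(-0.079, 0.051, 0.027), k3=(-0.079, 0.051, 0.027), k4=(-0.080, 0.052, 0.028); state += dt/6·(k1+2k2+2k3+k4)
t=0.020: state=(0.962, 0.037, 0.001)
t=0.040: state=(0.961, 0.038, 0.001)
t=0.060: state=(0.959, 0.039, 0.002)
continuing one RK4 step at a time; state shown every 25 steps (Δt=0.5):
t=0.500: state=(0.910, 0.071, 0.019)
t=1.000: state=(0.816, 0.128, 0.056)
t=1.500: state=(0.678, 0.204, 0.118)
t=2.000: state=(0.518, 0.273, 0.209)
t=2.500: state=(0.373, 0.308, 0.319)
t=3.000: state=(0.264, 0.301, 0.435)
t=3.500: state=(0.192, 0.266, 0.542)
t=4.000: state=(0.146, 0.220, 0.634)
t=4.500: state=(0.117, 0.175, 0.708)
t=5.000: state=(0.099, 0.135, 0.766)
t=5.500: state=(0.086, 0.103, 0.811)
t=6.000: state=(0.078, 0.078, 0.844)
t=6.500: state=(0.072, 0.058, 0.870)
t=7.000: state=(0.068, 0.043, 0.889)
t=7.500: state=(0.066, 0.032, 0.903)
t=8.000: state=(0.064, 0.024, 0.913)
t=8.500: state=(0.062, 0.017, 0.920)
t=9.000: state=(0.061, 0.013, 0.926)
t=9.500: state=(0.060, 0.009, 0.930)
t=10.000: state=(0.060, 0.007, 0.933)
t=10.160: state=(0.060, 0.006, 0.934)
largest grid value and its neighbours: I(2.620)=0.30993, I(2.640)=0.31000, I(2.660)=0.31000
parabola through these three points peaks at t≈2.650 with I≈0.31001

max I = 0.310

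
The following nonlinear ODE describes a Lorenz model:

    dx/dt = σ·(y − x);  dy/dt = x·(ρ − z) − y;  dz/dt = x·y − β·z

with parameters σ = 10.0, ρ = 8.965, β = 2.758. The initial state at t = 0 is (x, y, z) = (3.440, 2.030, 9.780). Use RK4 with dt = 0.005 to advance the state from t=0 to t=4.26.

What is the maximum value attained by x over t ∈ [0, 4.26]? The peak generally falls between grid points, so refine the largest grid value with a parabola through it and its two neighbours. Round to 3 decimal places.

max x = 6.335

t=0.000: state=(3.440, 2.030, 9.780)
step 1 (dt=0.005): k1=(-14.100, -4.834, -19.990), k2=(-13.868, -4.623, -19.965), k3=(-13.869, -4.624, -19.962), k4=(-13.638, -4.418, -19.933); state += dt/6·(k1+2k2+2k3+k4)
t=0.005: state=(3.371, 2.007, 9.680)
t=0.010: state=(3.304, 1.986, 9.581)
t=0.015: state=(3.239, 1.967, 9.482)
continuing one RK4 step at a time; state shown every 40 steps (Δt=0.2):
t=0.200: state=(2.153, 2.089, 6.381)
t=0.400: state=(2.695, 3.260, 4.639)
t=0.600: state=(4.340, 5.374, 5.071)
t=0.800: state=(6.172, 6.676, 8.225)
t=1.000: state=(5.646, 4.768, 10.214)
t=1.200: state=(3.945, 3.352, 8.656)
t=1.400: state=(3.490, 3.590, 6.849)
t=1.600: state=(4.149, 4.654, 6.357)
t=1.800: state=(5.190, 5.613, 7.491)
t=2.000: state=(5.435, 5.229, 8.928)
t=2.200: state=(4.676, 4.256, 8.779)
t=2.400: state=(4.128, 4.033, 7.756)
t=2.600: state=(4.276, 4.489, 7.183)
t=2.800: state=(4.800, 5.055, 7.516)
t=3.000: state=(5.086, 5.085, 8.273)
t=3.200: state=(4.834, 4.630, 8.480)
t=3.400: state=(4.476, 4.360, 8.047)
t=3.600: state=(4.433, 4.500, 7.631)
t=3.800: state=(4.665, 4.803, 7.660)
t=4.000: state=(4.868, 4.912, 8.014)
t=4.200: state=(4.819, 4.737, 8.228)
t=4.260: state=(4.764, 4.668, 8.219)
largest grid value and its neighbours: x(0.860)=6.33471, x(0.865)=6.33502, x(0.870)=6.33322
parabola through these three points peaks at t≈0.863 with x≈6.33515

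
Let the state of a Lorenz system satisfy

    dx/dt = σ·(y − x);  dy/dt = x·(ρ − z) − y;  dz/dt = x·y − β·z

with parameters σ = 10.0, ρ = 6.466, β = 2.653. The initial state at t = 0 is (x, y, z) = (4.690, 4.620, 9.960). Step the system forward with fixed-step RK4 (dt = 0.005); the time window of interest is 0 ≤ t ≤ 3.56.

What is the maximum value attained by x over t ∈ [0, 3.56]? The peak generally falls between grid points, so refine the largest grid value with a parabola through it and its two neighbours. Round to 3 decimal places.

max x = 4.909

t=0.000: state=(4.690, 4.620, 9.960)
step 1 (dt=0.005): k1=(-0.700, -21.007, -4.756), k2=(-1.208, -20.892, -4.979), k3=(-1.192, -20.886, -4.982), k4=(-1.685, -20.765, -5.207); state += dt/6·(k1+2k2+2k3+k4)
t=0.005: state=(4.684, 4.516, 9.935)
t=0.010: state=(4.673, 4.412, 9.908)
t=0.015: state=(4.658, 4.311, 9.878)
continuing one RK4 step at a time; state shown every 40 steps (Δt=0.2):
t=0.200: state=(2.905, 1.977, 7.649)
t=0.400: state=(1.847, 1.664, 5.088)
t=0.600: state=(1.909, 2.112, 3.520)
t=0.800: state=(2.593, 3.067, 2.978)
t=1.000: state=(3.737, 4.365, 3.637)
t=1.200: state=(4.776, 5.079, 5.437)
t=1.400: state=(4.692, 4.337, 6.786)
t=1.600: state=(3.782, 3.344, 6.454)
t=1.800: state=(3.193, 3.056, 5.455)
t=2.000: state=(3.193, 3.311, 4.755)
t=2.200: state=(3.576, 3.815, 4.678)
t=2.400: state=(4.027, 4.207, 5.165)
t=2.600: state=(4.196, 4.176, 5.764)
t=2.800: state=(3.994, 3.840, 5.943)
t=3.000: state=(3.700, 3.584, 5.684)
t=3.200: state=(3.575, 3.568, 5.338)
t=3.400: state=(3.652, 3.725, 5.179)
t=3.560: state=(3.787, 3.873, 5.235)
largest grid value and its neighbours: x(1.280)=4.90842, x(1.285)=4.90907, x(1.290)=4.90881
parabola through these three points peaks at t≈1.286 with x≈4.90909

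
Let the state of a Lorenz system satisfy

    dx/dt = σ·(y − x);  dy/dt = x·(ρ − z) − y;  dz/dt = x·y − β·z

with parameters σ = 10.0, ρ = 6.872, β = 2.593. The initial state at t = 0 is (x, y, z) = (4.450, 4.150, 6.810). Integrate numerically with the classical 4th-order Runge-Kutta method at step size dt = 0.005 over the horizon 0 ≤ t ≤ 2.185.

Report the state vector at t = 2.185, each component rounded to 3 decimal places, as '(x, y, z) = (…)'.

t=0.000: state=(4.450, 4.150, 6.810)
step 1 (dt=0.005): k1=(-3.000, -3.874, 0.809), k2=(-3.022, -3.874, 0.730), k3=(-3.021, -3.873, 0.730), k4=(-3.043, -3.872, 0.651); state += dt/6·(k1+2k2+2k3+k4)
t=0.005: state=(4.435, 4.131, 6.814)
t=0.010: state=(4.420, 4.111, 6.817)
t=0.015: state=(4.404, 4.092, 6.819)
continuing one RK4 step at a time; state shown every 20 steps (Δt=0.1):
t=0.100: state=(4.122, 3.784, 6.747)
t=0.200: state=(3.804, 3.518, 6.472)
t=0.300: state=(3.568, 3.387, 6.106)
t=0.400: state=(3.445, 3.381, 5.750)
t=0.500: state=(3.434, 3.474, 5.471)
t=0.600: state=(3.517, 3.637, 5.308)
t=0.700: state=(3.665, 3.834, 5.278)
t=0.800: state=(3.843, 4.024, 5.375)
t=0.900: state=(4.013, 4.166, 5.570)
t=1.000: state=(4.138, 4.228, 5.811)
t=1.100: state=(4.189, 4.200, 6.034)
t=1.200: state=(4.162, 4.100, 6.186)
t=1.300: state=(4.074, 3.966, 6.236)
t=1.400: state=(3.957, 3.838, 6.190)
t=1.500: state=(3.845, 3.746, 6.076)
t=1.600: state=(3.764, 3.703, 5.933)
t=1.700: state=(3.726, 3.710, 5.798)
t=1.800: state=(3.731, 3.757, 5.698)
t=1.900: state=(3.773, 3.829, 5.650)
t=2.000: state=(3.838, 3.907, 5.657)
t=2.100: state=(3.907, 3.975, 5.711)
t=2.185: state=(3.959, 4.012, 5.781)

(x, y, z) = (3.959, 4.012, 5.781)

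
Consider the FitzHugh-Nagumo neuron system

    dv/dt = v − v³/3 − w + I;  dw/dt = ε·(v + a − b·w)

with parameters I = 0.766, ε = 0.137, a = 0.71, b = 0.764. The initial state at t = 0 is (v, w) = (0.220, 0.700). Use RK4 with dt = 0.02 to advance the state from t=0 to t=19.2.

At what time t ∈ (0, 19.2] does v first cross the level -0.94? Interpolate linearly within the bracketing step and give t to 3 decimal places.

t = 10.457

t=0.000: state=(0.220, 0.700)
step 1 (dt=0.02): k1=(0.282, 0.054), k2=(0.285, 0.054), k3=(0.285, 0.054), k4=(0.287, 0.055); state += dt/6·(k1+2k2+2k3+k4)
t=0.020: state=(0.226, 0.701)
t=0.040: state=(0.231, 0.702)
t=0.060: state=(0.237, 0.703)
continuing one RK4 step at a time; state shown every 50 steps (Δt=1):
t=1.000: state=(0.627, 0.776)
t=2.000: state=(1.189, 0.910)
t=3.000: state=(1.468, 1.090)
t=4.000: state=(1.458, 1.266)
t=5.000: state=(1.355, 1.416)
t=6.000: state=(1.217, 1.535)
t=7.000: state=(1.047, 1.622)
t=8.000: state=(0.820, 1.675)
t=9.000: state=(0.457, 1.686)
t=10.000: state=(-0.324, 1.626)
t=10.440: state=(-0.916, 1.559)
next step: t=10.460: state=(-0.945, 1.555) — v has crossed -0.94
linear interpolation between t=10.440 (-0.91556) and t=10.460 (-0.94461) → t≈10.457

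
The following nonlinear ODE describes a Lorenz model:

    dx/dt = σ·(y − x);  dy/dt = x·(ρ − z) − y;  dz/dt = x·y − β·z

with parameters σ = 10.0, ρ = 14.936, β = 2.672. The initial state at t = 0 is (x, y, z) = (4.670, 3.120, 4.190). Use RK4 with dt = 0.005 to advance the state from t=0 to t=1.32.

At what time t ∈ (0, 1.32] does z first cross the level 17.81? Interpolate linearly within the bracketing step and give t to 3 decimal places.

t=0.000: state=(4.670, 3.120, 4.190)
step 1 (dt=0.005): k1=(-15.500, 47.064, 3.375), k2=(-13.936, 46.491, 3.776), k3=(-13.989, 46.529, 3.780), k4=(-12.474, 45.993, 4.176); state += dt/6·(k1+2k2+2k3+k4)
t=0.005: state=(4.600, 3.353, 4.209)
t=0.010: state=(4.545, 3.580, 4.232)
t=0.015: state=(4.503, 3.804, 4.259)
continuing one RK4 step at a time; state shown every 10 steps (Δt=0.05):
t=0.050: state=(4.532, 5.295, 4.562)
t=0.100: state=(5.278, 7.397, 5.444)
t=0.150: state=(6.569, 9.535, 7.120)
t=0.200: state=(8.151, 11.392, 9.873)
t=0.250: state=(9.651, 12.220, 13.642)
t=0.300: state=(10.519, 11.243, 17.592)
next step: t=0.305: state=(10.549, 11.038, 17.942) — z has crossed 17.81
linear interpolation between t=0.300 (17.59216) and t=0.305 (17.94168) → t≈0.303

t = 0.303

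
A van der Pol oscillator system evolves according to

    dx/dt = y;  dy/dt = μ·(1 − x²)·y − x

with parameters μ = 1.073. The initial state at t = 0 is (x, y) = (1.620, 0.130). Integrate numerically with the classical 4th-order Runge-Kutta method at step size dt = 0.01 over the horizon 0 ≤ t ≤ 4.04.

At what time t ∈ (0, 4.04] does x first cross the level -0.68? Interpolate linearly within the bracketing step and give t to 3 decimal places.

t=0.000: state=(1.620, 0.130)
step 1 (dt=0.01): k1=(0.130, -1.847), k2=(0.121, -1.831), k3=(0.121, -1.831), k4=(0.112, -1.816); state += dt/6·(k1+2k2+2k3+k4)
t=0.010: state=(1.621, 0.112)
t=0.020: state=(1.622, 0.094)
t=0.030: state=(1.623, 0.076)
continuing one RK4 step at a time; state shown every 20 steps (Δt=0.2):
t=0.200: state=(1.613, -0.182)
t=0.400: state=(1.553, -0.403)
t=0.600: state=(1.455, -0.571)
t=0.800: state=(1.326, -0.720)
t=1.000: state=(1.167, -0.875)
t=1.200: state=(0.974, -1.059)
t=1.400: state=(0.739, -1.297)
t=1.600: state=(0.450, -1.616)
t=1.800: state=(0.087, -2.028)
t=2.000: state=(-0.364, -2.468)
t=2.120: state=(-0.672, -2.645)
next step: t=2.130: state=(-0.698, -2.653) — x has crossed -0.68
linear interpolation between t=2.120 (-0.67194) and t=2.130 (-0.69843) → t≈2.123

t = 2.123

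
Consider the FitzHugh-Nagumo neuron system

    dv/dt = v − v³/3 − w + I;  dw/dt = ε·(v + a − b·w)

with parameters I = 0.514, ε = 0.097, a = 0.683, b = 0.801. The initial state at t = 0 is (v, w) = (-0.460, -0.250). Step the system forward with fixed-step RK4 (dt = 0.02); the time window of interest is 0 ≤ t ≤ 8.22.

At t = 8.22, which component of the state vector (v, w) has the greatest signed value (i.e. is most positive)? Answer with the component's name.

largest component: v

t=0.000: state=(-0.460, -0.250)
step 1 (dt=0.02): k1=(0.336, 0.041), k2=(0.339, 0.041), k3=(0.339, 0.041), k4=(0.341, 0.042); state += dt/6·(k1+2k2+2k3+k4)
t=0.020: state=(-0.453, -0.249)
t=0.040: state=(-0.446, -0.248)
t=0.060: state=(-0.439, -0.247)
continuing one RK4 step at a time; state shown every 25 steps (Δt=0.5):
t=0.500: state=(-0.258, -0.225)
t=1.000: state=(0.046, -0.190)
t=1.500: state=(0.512, -0.137)
t=2.000: state=(1.124, -0.061)
t=2.500: state=(1.618, 0.040)
t=3.000: state=(1.817, 0.154)
t=3.500: state=(1.849, 0.268)
t=4.000: state=(1.826, 0.378)
t=4.500: state=(1.787, 0.482)
t=5.000: state=(1.744, 0.580)
t=5.500: state=(1.698, 0.672)
t=6.000: state=(1.651, 0.759)
t=6.500: state=(1.604, 0.840)
t=7.000: state=(1.555, 0.915)
t=7.500: state=(1.504, 0.986)
t=8.000: state=(1.452, 1.051)
t=8.220: state=(1.429, 1.078)
compare at T: v=1.429, w=1.078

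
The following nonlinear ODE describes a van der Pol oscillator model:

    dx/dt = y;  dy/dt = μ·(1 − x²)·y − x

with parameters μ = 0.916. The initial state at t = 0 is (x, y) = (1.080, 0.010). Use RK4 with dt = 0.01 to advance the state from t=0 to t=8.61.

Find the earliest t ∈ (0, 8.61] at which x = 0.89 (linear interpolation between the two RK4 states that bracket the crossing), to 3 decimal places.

t=0.000: state=(1.080, 0.010)
step 1 (dt=0.01): k1=(0.010, -1.082), k2=(0.005, -1.081), k3=(0.005, -1.081), k4=(-0.001, -1.080); state += dt/6·(k1+2k2+2k3+k4)
t=0.010: state=(1.080, -0.001)
t=0.020: state=(1.080, -0.012)
t=0.030: state=(1.080, -0.022)
continuing one RK4 step at a time; state shown every 50 steps (Δt=0.5):
t=0.500: state=(0.954, -0.505)
t=0.610: state=(0.893, -0.615)
next step: t=0.620: state=(0.886, -0.625) — x has crossed 0.89
linear interpolation between t=0.610 (0.89260) and t=0.620 (0.88640) → t≈0.614

t = 0.614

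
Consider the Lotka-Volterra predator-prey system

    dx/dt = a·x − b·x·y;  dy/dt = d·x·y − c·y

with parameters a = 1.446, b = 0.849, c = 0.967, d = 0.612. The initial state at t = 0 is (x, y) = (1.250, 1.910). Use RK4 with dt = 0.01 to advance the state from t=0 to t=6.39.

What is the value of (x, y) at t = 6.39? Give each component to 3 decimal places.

(x, y) = (1.252, 1.509)

t=0.000: state=(1.250, 1.910)
step 1 (dt=0.01): k1=(-0.219, -0.386), k2=(-0.217, -0.387), k3=(-0.217, -0.387), k4=(-0.215, -0.388); state += dt/6·(k1+2k2+2k3+k4)
t=0.010: state=(1.248, 1.906)
t=0.020: state=(1.246, 1.902)
t=0.030: state=(1.244, 1.898)
continuing one RK4 step at a time; state shown every 25 steps (Δt=0.25):
t=0.250: state=(1.209, 1.810)
t=0.500: state=(1.195, 1.707)
t=0.750: state=(1.206, 1.611)
t=1.000: state=(1.242, 1.525)
t=1.250: state=(1.300, 1.454)
t=1.500: state=(1.379, 1.401)
t=1.750: state=(1.476, 1.368)
t=2.000: state=(1.587, 1.358)
t=2.250: state=(1.706, 1.372)
t=2.500: state=(1.823, 1.411)
t=2.750: state=(1.927, 1.477)
t=3.000: state=(2.004, 1.567)
t=3.250: state=(2.039, 1.678)
t=3.500: state=(2.024, 1.799)
t=3.750: state=(1.958, 1.917)
t=4.000: state=(1.851, 2.015)
t=4.250: state=(1.720, 2.080)
t=4.500: state=(1.582, 2.103)
t=4.750: state=(1.456, 2.083)
t=5.000: state=(1.350, 2.026)
t=5.250: state=(1.272, 1.944)
t=5.500: state=(1.221, 1.846)
t=5.750: state=(1.197, 1.744)
t=6.000: state=(1.199, 1.644)
t=6.250: state=(1.226, 1.554)
t=6.390: state=(1.252, 1.509)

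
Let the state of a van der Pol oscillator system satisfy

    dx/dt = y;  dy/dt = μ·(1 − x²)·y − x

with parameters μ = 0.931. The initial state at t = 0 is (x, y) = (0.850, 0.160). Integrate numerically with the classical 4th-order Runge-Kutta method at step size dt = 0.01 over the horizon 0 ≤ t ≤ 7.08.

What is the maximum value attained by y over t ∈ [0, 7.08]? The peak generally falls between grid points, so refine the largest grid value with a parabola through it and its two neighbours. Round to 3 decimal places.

t=0.000: state=(0.850, 0.160)
step 1 (dt=0.01): k1=(0.160, -0.809), k2=(0.156, -0.811), k3=(0.156, -0.811), k4=(0.152, -0.813); state += dt/6·(k1+2k2+2k3+k4)
t=0.010: state=(0.852, 0.152)
t=0.020: state=(0.853, 0.144)
t=0.030: state=(0.854, 0.136)
continuing one RK4 step at a time; state shown every 25 steps (Δt=0.25):
t=0.250: state=(0.864, -0.052)
t=0.500: state=(0.823, -0.275)
t=0.750: state=(0.726, -0.506)
t=1.000: state=(0.569, -0.754)
t=1.250: state=(0.346, -1.032)
t=1.500: state=(0.050, -1.347)
t=1.750: state=(-0.327, -1.653)
t=2.000: state=(-0.764, -1.797)
t=2.250: state=(-1.193, -1.562)
t=2.500: state=(-1.514, -0.969)
t=2.750: state=(-1.675, -0.336)
t=3.000: state=(-1.697, 0.126)
t=3.250: state=(-1.626, 0.426)
t=3.500: state=(-1.492, 0.638)
t=3.750: state=(-1.309, 0.825)
t=4.000: state=(-1.078, 1.032)
t=4.250: state=(-0.788, 1.300)
t=4.500: state=(-0.419, 1.667)
t=4.750: state=(0.054, 2.133)
t=5.000: state=(0.641, 2.513)
t=5.250: state=(1.261, 2.310)
t=5.500: state=(1.732, 1.380)
t=5.750: state=(1.951, 0.426)
t=6.000: state=(1.979, -0.142)
t=6.250: state=(1.903, -0.433)
t=6.500: state=(1.772, -0.604)
t=6.750: state=(1.604, -0.737)
t=7.000: state=(1.403, -0.877)
t=7.080: state=(1.331, -0.928)
largest grid value and its neighbours: y(5.060)=2.53790, y(5.070)=2.53814, y(5.080)=2.53715
parabola through these three points peaks at t≈5.067 with y≈2.53820

max y = 2.538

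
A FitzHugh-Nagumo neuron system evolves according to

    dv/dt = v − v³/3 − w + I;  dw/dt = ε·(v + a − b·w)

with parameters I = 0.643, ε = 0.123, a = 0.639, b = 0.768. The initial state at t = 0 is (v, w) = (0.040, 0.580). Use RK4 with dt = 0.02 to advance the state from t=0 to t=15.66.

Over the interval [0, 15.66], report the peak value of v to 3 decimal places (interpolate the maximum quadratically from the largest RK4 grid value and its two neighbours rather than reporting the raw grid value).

t=0.000: state=(0.040, 0.580)
step 1 (dt=0.02): k1=(0.103, 0.029), k2=(0.104, 0.029), k3=(0.104, 0.029), k4=(0.104, 0.029); state += dt/6·(k1+2k2+2k3+k4)
t=0.020: state=(0.042, 0.581)
t=0.040: state=(0.044, 0.581)
t=0.060: state=(0.046, 0.582)
continuing one RK4 step at a time; state shown every 50 steps (Δt=1):
t=1.000: state=(0.193, 0.615)
t=2.000: state=(0.513, 0.674)
t=3.000: state=(1.031, 0.779)
t=4.000: state=(1.407, 0.930)
t=5.000: state=(1.466, 1.092)
t=6.000: state=(1.392, 1.237)
t=7.000: state=(1.275, 1.357)
t=8.000: state=(1.131, 1.451)
t=9.000: state=(0.949, 1.518)
t=10.000: state=(0.688, 1.553)
t=11.000: state=(0.211, 1.544)
t=12.000: state=(-0.882, 1.447)
t=13.000: state=(-1.857, 1.217)
t=14.000: state=(-1.899, 0.959)
t=15.000: state=(-1.815, 0.729)
t=15.660: state=(-1.754, 0.595)
largest grid value and its neighbours: v(4.740)=1.46993, v(4.760)=1.46996, v(4.780)=1.46992
parabola through these three points peaks at t≈4.758 with v≈1.46996

max v = 1.470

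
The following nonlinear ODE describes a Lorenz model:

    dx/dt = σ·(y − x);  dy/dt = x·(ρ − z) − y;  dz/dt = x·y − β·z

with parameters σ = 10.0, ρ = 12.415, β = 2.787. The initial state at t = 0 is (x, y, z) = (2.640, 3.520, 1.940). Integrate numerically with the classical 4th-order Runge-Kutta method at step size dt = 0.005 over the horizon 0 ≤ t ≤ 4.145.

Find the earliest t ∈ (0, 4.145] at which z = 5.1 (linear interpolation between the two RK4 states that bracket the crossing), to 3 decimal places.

t=0.000: state=(2.640, 3.520, 1.940)
step 1 (dt=0.005): k1=(8.800, 24.134, 3.886), k2=(9.183, 24.278, 4.097), k3=(9.177, 24.287, 4.100), k4=(9.555, 24.438, 4.317); state += dt/6·(k1+2k2+2k3+k4)
t=0.005: state=(2.686, 3.641, 1.960)
t=0.010: state=(2.736, 3.764, 1.983)
t=0.015: state=(2.789, 3.889, 2.008)
t=0.170: state=(5.975, 8.851, 4.903)
next step: t=0.175: state=(6.120, 9.030, 5.103) — z has crossed 5.1
linear interpolation between t=0.170 (4.90271) and t=0.175 (5.10335) → t≈0.175

t = 0.175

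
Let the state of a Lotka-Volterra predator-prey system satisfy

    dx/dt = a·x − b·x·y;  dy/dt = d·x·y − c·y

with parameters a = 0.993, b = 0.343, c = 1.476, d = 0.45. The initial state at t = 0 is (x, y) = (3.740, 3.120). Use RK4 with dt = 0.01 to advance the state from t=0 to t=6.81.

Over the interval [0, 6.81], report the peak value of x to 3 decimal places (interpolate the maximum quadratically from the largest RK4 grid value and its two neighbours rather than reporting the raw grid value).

max x = 3.789

t=0.000: state=(3.740, 3.120)
step 1 (dt=0.01): k1=(-0.289, 0.646), k2=(-0.293, 0.644), k3=(-0.293, 0.644), k4=(-0.297, 0.643); state += dt/6·(k1+2k2+2k3+k4)
t=0.010: state=(3.737, 3.126)
t=0.020: state=(3.734, 3.133)
t=0.030: state=(3.731, 3.139)
continuing one RK4 step at a time; state shown every 25 steps (Δt=0.25):
t=0.250: state=(3.644, 3.269)
t=0.500: state=(3.511, 3.382)
t=0.750: state=(3.358, 3.441)
t=1.000: state=(3.203, 3.441)
t=1.250: state=(3.062, 3.384)
t=1.500: state=(2.949, 3.280)
t=1.750: state=(2.869, 3.145)
t=2.000: state=(2.826, 2.995)
t=2.250: state=(2.821, 2.844)
t=2.500: state=(2.850, 2.704)
t=2.750: state=(2.913, 2.585)
t=3.000: state=(3.004, 2.493)
t=3.250: state=(3.118, 2.431)
t=3.500: state=(3.249, 2.405)
t=3.750: state=(3.388, 2.415)
t=4.000: state=(3.524, 2.464)
t=4.250: state=(3.644, 2.550)
t=4.500: state=(3.735, 2.671)
t=4.750: state=(3.784, 2.821)
t=5.000: state=(3.781, 2.986)
t=5.250: state=(3.725, 3.151)
t=5.500: state=(3.621, 3.295)
t=5.750: state=(3.482, 3.398)
t=6.000: state=(3.327, 3.446)
t=6.250: state=(3.174, 3.434)
t=6.500: state=(3.038, 3.367)
t=6.750: state=(2.931, 3.256)
t=6.810: state=(2.910, 3.224)
largest grid value and its neighbours: x(4.850)=3.78913, x(4.860)=3.78921, x(4.870)=3.78921
parabola through these three points peaks at t≈4.864 with x≈3.78922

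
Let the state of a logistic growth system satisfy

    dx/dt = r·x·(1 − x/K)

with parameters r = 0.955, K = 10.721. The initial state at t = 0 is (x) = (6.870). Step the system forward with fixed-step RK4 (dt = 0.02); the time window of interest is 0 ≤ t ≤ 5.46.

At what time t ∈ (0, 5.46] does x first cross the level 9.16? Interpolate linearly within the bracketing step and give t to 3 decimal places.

t=0.000: state=(6.870)
step 1 (dt=0.02): k1=(2.357), k2=(2.350), k3=(2.350), k4=(2.344); state += dt/6·(k1+2k2+2k3+k4)
t=0.020: state=(6.917)
t=0.040: state=(6.964)
t=0.060: state=(7.010)
continuing one RK4 step at a time; state shown every 10 steps (Δt=0.2):
t=0.200: state=(7.328)
t=0.400: state=(7.754)
t=0.600: state=(8.146)
t=0.800: state=(8.501)
t=1.000: state=(8.819)
t=1.200: state=(9.099)
t=1.240: state=(9.151)
next step: t=1.260: state=(9.177) — x has crossed 9.16
linear interpolation between t=1.240 (9.15133) and t=1.260 (9.17675) → t≈1.247

t = 1.247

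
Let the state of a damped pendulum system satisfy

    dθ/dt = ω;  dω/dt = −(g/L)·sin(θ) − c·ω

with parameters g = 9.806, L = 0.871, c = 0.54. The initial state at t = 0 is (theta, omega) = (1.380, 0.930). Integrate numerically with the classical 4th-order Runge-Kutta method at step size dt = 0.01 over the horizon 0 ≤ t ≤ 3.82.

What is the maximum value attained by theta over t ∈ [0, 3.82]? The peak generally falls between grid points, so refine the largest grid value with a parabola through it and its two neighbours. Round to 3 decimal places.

t=0.000: state=(1.380, 0.930)
step 1 (dt=0.01): k1=(0.930, -11.556), k2=(0.872, -11.535), k3=(0.872, -11.534), k4=(0.815, -11.512); state += dt/6·(k1+2k2+2k3+k4)
t=0.010: state=(1.389, 0.815)
t=0.020: state=(1.396, 0.700)
t=0.030: state=(1.403, 0.585)
continuing one RK4 step at a time; state shown every 20 steps (Δt=0.2):
t=0.200: state=(1.342, -1.267)
t=0.400: state=(0.899, -3.066)
t=0.600: state=(0.184, -3.840)
t=0.800: state=(-0.530, -3.046)
t=1.000: state=(-0.967, -1.241)
t=1.200: state=(-1.018, 0.710)
t=1.400: state=(-0.708, 2.284)
t=1.600: state=(-0.165, 2.953)
t=1.800: state=(0.389, 2.384)
t=2.000: state=(0.732, 0.963)
t=2.200: state=(0.763, -0.628)
t=2.400: state=(0.505, -1.855)
t=2.600: state=(0.075, -2.278)
t=2.800: state=(-0.341, -1.737)
t=3.000: state=(-0.578, -0.575)
t=3.200: state=(-0.565, 0.675)
t=3.400: state=(-0.332, 1.554)
t=3.600: state=(0.010, 1.736)
t=3.800: state=(0.313, 1.192)
t=3.820: state=(0.336, 1.108)
largest grid value and its neighbours: theta(0.070)=1.41706, theta(0.080)=1.41783, theta(0.090)=1.41749
parabola through these three points peaks at t≈0.082 with theta≈1.41785

max theta = 1.418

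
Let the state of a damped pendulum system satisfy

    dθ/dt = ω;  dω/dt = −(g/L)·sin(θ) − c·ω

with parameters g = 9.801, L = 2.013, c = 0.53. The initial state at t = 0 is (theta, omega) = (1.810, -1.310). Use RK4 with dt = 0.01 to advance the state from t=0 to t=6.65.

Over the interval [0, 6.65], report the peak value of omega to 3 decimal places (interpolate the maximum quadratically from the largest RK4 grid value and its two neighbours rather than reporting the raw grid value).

t=0.000: state=(1.810, -1.310)
step 1 (dt=0.01): k1=(-1.310, -4.036), k2=(-1.330, -4.033), k3=(-1.330, -4.033), k4=(-1.350, -4.029); state += dt/6·(k1+2k2+2k3+k4)
t=0.010: state=(1.797, -1.350)
t=0.020: state=(1.783, -1.391)
t=0.030: state=(1.769, -1.431)
continuing one RK4 step at a time; state shown every 25 steps (Δt=0.25):
t=0.250: state=(1.359, -2.277)
t=0.500: state=(0.695, -2.956)
t=0.750: state=(-0.059, -2.928)
t=1.000: state=(-0.703, -2.123)
t=1.250: state=(-1.090, -0.954)
t=1.500: state=(-1.181, 0.209)
t=1.750: state=(-1.000, 1.203)
t=2.000: state=(-0.606, 1.876)
t=2.250: state=(-0.105, 2.034)
t=2.500: state=(0.362, 1.621)
t=2.750: state=(0.674, 0.838)
t=3.000: state=(0.774, -0.037)
t=3.250: state=(0.665, -0.796)
t=3.500: state=(0.399, -1.281)
t=3.750: state=(0.058, -1.377)
t=4.000: state=(-0.257, -1.082)
t=4.250: state=(-0.462, -0.533)
t=4.500: state=(-0.518, 0.083)
t=4.750: state=(-0.429, 0.602)
t=5.000: state=(-0.235, 0.902)
t=5.250: state=(-0.001, 0.922)
t=5.500: state=(0.204, 0.684)
t=5.750: state=(0.328, 0.289)
t=6.000: state=(0.346, -0.134)
t=6.250: state=(0.268, -0.469)
t=6.500: state=(0.126, -0.636)
t=6.650: state=(0.030, -0.642)
largest grid value and its neighbours: omega(2.180)=2.04961, omega(2.190)=2.05024, omega(2.200)=2.04989
parabola through these three points peaks at t≈2.191 with omega≈2.05025

max omega = 2.050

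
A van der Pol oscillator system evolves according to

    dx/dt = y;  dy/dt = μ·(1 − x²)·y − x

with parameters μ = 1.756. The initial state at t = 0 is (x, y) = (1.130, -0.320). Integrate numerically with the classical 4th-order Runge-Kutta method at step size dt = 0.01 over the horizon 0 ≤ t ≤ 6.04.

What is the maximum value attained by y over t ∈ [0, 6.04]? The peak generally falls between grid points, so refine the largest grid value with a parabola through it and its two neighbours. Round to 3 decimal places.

max y = 3.523

t=0.000: state=(1.130, -0.320)
step 1 (dt=0.01): k1=(-0.320, -0.974), k2=(-0.325, -0.972), k3=(-0.325, -0.973), k4=(-0.330, -0.971); state += dt/6·(k1+2k2+2k3+k4)
t=0.010: state=(1.127, -0.330)
t=0.020: state=(1.123, -0.339)
t=0.030: state=(1.120, -0.349)
continuing one RK4 step at a time; state shown every 20 steps (Δt=0.2):
t=0.200: state=(1.047, -0.511)
t=0.400: state=(0.925, -0.715)
t=0.600: state=(0.758, -0.969)
t=0.800: state=(0.530, -1.331)
t=1.000: state=(0.212, -1.884)
t=1.200: state=(-0.240, -2.663)
t=1.400: state=(-0.844, -3.275)
t=1.600: state=(-1.463, -2.648)
t=1.800: state=(-1.842, -1.152)
t=2.000: state=(-1.965, -0.202)
t=2.200: state=(-1.961, 0.174)
t=2.400: state=(-1.910, 0.315)
t=2.600: state=(-1.840, 0.380)
t=2.800: state=(-1.760, 0.424)
t=3.000: state=(-1.671, 0.464)
t=3.200: state=(-1.574, 0.510)
t=3.400: state=(-1.466, 0.567)
t=3.600: state=(-1.346, 0.641)
t=3.800: state=(-1.208, 0.744)
t=4.000: state=(-1.045, 0.892)
t=4.200: state=(-0.846, 1.118)
t=4.400: state=(-0.589, 1.480)
t=4.600: state=(-0.239, 2.067)
t=4.800: state=(0.257, 2.921)
t=5.000: state=(0.916, 3.523)
t=5.200: state=(1.560, 2.630)
t=5.400: state=(1.917, 1.001)
t=5.600: state=(2.015, 0.112)
t=5.800: state=(2.000, -0.209)
t=6.000: state=(1.945, -0.324)
t=6.040: state=(1.932, -0.338)
largest grid value and its neighbours: y(4.990)=3.52020, y(5.000)=3.52313, y(5.010)=3.52172
parabola through these three points peaks at t≈5.002 with y≈3.52320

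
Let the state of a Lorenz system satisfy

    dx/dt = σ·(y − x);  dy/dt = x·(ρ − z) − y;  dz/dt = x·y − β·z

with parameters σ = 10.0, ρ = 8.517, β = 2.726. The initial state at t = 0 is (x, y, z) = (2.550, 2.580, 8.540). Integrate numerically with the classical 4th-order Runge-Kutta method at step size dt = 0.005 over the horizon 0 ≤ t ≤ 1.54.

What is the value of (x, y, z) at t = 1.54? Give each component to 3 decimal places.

t=0.000: state=(2.550, 2.580, 8.540)
step 1 (dt=0.005): k1=(0.300, -2.639, -16.701), k2=(0.227, -2.526, -16.602), k3=(0.231, -2.526, -16.603), k4=(0.162, -2.414, -16.504); state += dt/6·(k1+2k2+2k3+k4)
t=0.005: state=(2.551, 2.567, 8.457)
t=0.010: state=(2.552, 2.556, 8.375)
t=0.015: state=(2.552, 2.545, 8.294)
continuing one RK4 step at a time; state shown every 10 steps (Δt=0.05):
t=0.050: state=(2.542, 2.502, 7.753)
t=0.100: state=(2.527, 2.518, 7.062)
t=0.150: state=(2.541, 2.613, 6.465)
t=0.200: state=(2.602, 2.775, 5.964)
t=0.250: state=(2.716, 2.998, 5.562)
t=0.300: state=(2.884, 3.276, 5.264)
t=0.350: state=(3.107, 3.607, 5.075)
t=0.400: state=(3.383, 3.983, 5.004)
t=0.450: state=(3.705, 4.392, 5.061)
t=0.500: state=(4.066, 4.816, 5.254)
t=0.550: state=(4.449, 5.226, 5.587)
t=0.600: state=(4.833, 5.583, 6.051)
t=0.650: state=(5.188, 5.844, 6.624)
t=0.700: state=(5.478, 5.969, 7.259)
t=0.750: state=(5.669, 5.932, 7.891)
t=0.800: state=(5.736, 5.737, 8.446)
t=0.850: state=(5.671, 5.415, 8.860)
t=0.900: state=(5.487, 5.021, 9.094)
t=0.950: state=(5.217, 4.615, 9.140)
t=1.000: state=(4.900, 4.248, 9.021)
t=1.050: state=(4.578, 3.951, 8.777)
t=1.100: state=(4.282, 3.736, 8.452)
t=1.150: state=(4.037, 3.604, 8.085)
t=1.200: state=(3.852, 3.547, 7.712)
t=1.250: state=(3.732, 3.556, 7.357)
t=1.300: state=(3.675, 3.621, 7.039)
t=1.350: state=(3.676, 3.734, 6.772)
t=1.400: state=(3.730, 3.886, 6.568)
t=1.450: state=(3.830, 4.069, 6.434)
t=1.500: state=(3.967, 4.274, 6.374)
t=1.540: state=(4.098, 4.445, 6.382)

(x, y, z) = (4.098, 4.445, 6.382)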